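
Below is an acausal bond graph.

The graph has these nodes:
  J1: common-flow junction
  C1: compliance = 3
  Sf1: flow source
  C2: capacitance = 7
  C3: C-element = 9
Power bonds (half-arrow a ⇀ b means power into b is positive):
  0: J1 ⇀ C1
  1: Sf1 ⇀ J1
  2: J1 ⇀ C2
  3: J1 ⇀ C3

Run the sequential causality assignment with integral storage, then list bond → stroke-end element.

β0 |J1
β1 |Sf1
β2 |J1
β3 |J1

b1 stroke→Sf1  (Sf1 (Sf) sets flow on bond)
b0 stroke→J1  (J1: bond 1 brought flow, rest push out)
b2 stroke→J1  (common-f at J1 fixed by 1)
b3 stroke→J1  (J1 flow already set via bond 1)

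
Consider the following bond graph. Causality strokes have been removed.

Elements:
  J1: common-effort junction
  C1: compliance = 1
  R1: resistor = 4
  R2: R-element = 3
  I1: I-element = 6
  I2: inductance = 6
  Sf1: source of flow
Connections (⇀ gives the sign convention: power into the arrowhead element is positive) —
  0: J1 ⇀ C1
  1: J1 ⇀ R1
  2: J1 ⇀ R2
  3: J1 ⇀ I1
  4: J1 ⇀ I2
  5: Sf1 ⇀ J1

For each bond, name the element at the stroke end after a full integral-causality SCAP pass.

β5 |Sf1  (source Sf1 imposes f)
β0 |J1  (C1 outputs effort q/C1)
β1 |R1  (J1: bond 0 brought effort, rest push out)
β2 |R2  (J1 effort already set via bond 0)
β3 |I1  (common-e at J1 fixed by 0)
β4 |I2  (common-e at J1 fixed by 0)

#0 stroke→J1
#1 stroke→R1
#2 stroke→R2
#3 stroke→I1
#4 stroke→I2
#5 stroke→Sf1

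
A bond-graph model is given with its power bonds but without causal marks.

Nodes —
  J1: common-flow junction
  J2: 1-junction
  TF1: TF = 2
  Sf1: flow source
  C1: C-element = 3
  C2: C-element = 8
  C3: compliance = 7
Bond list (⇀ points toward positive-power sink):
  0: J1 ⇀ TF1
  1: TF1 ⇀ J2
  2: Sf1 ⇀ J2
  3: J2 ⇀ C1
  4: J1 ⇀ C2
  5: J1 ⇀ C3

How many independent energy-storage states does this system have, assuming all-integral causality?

3  (C1, C2, C3 all integral)

b2 →Sf1  (Sf1 fixes flow; stroke at Sf1)
b1 →J2  (common-f at J2 fixed by 2)
b3 →J2  (J2: bond 2 brought flow, rest push out)
b0 →TF1  (TF TF1: opposite of bond 1)
b4 →J1  (J1: bond 0 brought flow, rest push out)
b5 →J1  (J1: bond 0 brought flow, rest push out)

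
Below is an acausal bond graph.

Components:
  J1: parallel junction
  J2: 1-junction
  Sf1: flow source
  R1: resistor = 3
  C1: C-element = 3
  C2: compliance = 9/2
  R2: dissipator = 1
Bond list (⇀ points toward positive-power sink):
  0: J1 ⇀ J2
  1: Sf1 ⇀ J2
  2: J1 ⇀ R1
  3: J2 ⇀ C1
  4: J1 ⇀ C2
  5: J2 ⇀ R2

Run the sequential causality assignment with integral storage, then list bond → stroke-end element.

bond 0 →J2
bond 1 →Sf1
bond 2 →R1
bond 3 →J2
bond 4 →J1
bond 5 →J2

bond 1 stroke at Sf1  (Sf1 fixes flow; stroke at Sf1)
bond 0 stroke at J2  (J2: bond 1 brought flow, rest push out)
bond 3 stroke at J2  (1-jn J2 has f-setter on 1)
bond 5 stroke at J2  (common-f at J2 fixed by 1)
bond 4 stroke at J1  (prefer integral on C2)
bond 2 stroke at R1  (J1: bond 4 brought effort, rest push out)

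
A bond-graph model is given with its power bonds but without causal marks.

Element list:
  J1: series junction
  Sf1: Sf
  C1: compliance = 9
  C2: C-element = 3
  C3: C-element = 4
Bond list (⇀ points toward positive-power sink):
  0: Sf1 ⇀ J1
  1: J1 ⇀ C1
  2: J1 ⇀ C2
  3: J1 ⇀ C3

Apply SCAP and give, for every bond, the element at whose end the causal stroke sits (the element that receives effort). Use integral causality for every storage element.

#0 stroke at Sf1
#1 stroke at J1
#2 stroke at J1
#3 stroke at J1

β0 →Sf1  (source Sf1 imposes f)
β1 →J1  (J1: bond 0 brought flow, rest push out)
β2 →J1  (common-f at J1 fixed by 0)
β3 →J1  (common-f at J1 fixed by 0)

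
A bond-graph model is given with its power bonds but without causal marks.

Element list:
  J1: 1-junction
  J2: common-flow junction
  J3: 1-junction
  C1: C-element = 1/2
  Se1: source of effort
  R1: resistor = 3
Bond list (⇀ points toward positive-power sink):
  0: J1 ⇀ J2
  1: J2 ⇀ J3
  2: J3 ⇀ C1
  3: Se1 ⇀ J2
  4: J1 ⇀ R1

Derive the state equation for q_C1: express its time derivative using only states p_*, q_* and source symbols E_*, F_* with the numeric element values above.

b3 stroke→J2  (Se1 fixes effort; stroke away)
b2 stroke→J3  (C1: C, integral causality)
b1 stroke→J2  (J3: last free bond brings flow in)
b0 stroke→J1  (only one flow-in slot at J2)
b4 stroke→R1  (only one flow-in slot at J1)

dq_C1/dt = E_Se1/3 - 2*q_C1/3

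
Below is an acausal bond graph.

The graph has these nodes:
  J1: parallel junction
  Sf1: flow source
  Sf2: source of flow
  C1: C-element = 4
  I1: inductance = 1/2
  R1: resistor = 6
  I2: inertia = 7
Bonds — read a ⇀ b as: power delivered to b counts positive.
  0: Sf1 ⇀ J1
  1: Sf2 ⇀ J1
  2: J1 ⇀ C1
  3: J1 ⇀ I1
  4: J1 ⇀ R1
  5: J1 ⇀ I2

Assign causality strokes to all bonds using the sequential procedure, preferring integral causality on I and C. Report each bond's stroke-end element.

β0 stroke→Sf1
β1 stroke→Sf2
β2 stroke→J1
β3 stroke→I1
β4 stroke→R1
β5 stroke→I2

#0 |Sf1  (Sf1 fixes flow; stroke at Sf1)
#1 |Sf2  (source Sf2 imposes f)
#2 |J1  (C1 outputs effort q/C1)
#3 |I1  (0-jn J1 has e-setter on 2)
#4 |R1  (J1: bond 2 brought effort, rest push out)
#5 |I2  (0-jn J1 has e-setter on 2)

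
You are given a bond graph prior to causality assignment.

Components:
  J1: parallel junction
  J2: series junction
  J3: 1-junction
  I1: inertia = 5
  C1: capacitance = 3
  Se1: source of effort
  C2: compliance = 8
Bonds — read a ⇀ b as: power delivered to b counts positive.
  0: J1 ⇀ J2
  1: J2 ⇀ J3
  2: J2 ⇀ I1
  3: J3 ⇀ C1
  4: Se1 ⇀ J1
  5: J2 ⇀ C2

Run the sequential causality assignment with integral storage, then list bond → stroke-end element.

#4 →J1  (source Se1 imposes e)
#0 →J2  (0-jn J1 has e-setter on 4)
#2 →I1  (I1 outputs flow p/I1)
#1 →J2  (1-jn J2 has f-setter on 2)
#5 →J2  (1-jn J2 has f-setter on 2)
#3 →J3  (J3: bond 1 brought flow, rest push out)

bond 0 stroke at J2
bond 1 stroke at J2
bond 2 stroke at I1
bond 3 stroke at J3
bond 4 stroke at J1
bond 5 stroke at J2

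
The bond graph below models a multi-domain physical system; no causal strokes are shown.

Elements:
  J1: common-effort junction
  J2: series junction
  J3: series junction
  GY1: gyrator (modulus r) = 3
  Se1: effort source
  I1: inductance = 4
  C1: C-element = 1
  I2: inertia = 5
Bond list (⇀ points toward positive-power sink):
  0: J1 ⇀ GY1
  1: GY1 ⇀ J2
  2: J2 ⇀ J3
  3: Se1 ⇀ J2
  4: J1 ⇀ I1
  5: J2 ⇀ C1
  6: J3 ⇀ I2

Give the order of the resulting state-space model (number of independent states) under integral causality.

b3 stroke at J2  (Se1 fixes effort; stroke away)
b4 stroke at I1  (prefer integral on I1)
b0 stroke at J1  (J1: last free bond brings effort in)
b1 stroke at J2  (GY1: gyrator matches bond 0)
b5 stroke at J2  (C1 integral (e out))
b2 stroke at J3  (only one flow-in slot at J2)
b6 stroke at I2  (J3: last free bond brings flow in)

3  (C1, I1, I2 all integral)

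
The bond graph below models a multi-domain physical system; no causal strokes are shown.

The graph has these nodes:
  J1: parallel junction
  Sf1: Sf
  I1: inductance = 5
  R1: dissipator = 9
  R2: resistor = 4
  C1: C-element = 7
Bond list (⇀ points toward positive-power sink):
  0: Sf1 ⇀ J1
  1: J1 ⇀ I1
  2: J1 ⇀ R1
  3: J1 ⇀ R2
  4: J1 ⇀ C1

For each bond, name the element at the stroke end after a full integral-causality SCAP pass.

β0 stroke→Sf1
β1 stroke→I1
β2 stroke→R1
β3 stroke→R2
β4 stroke→J1

bond 0 stroke→Sf1  (Sf1 (Sf) sets flow on bond)
bond 1 stroke→I1  (I1 outputs flow p/I1)
bond 4 stroke→J1  (C1 outputs effort q/C1)
bond 2 stroke→R1  (common-e at J1 fixed by 4)
bond 3 stroke→R2  (common-e at J1 fixed by 4)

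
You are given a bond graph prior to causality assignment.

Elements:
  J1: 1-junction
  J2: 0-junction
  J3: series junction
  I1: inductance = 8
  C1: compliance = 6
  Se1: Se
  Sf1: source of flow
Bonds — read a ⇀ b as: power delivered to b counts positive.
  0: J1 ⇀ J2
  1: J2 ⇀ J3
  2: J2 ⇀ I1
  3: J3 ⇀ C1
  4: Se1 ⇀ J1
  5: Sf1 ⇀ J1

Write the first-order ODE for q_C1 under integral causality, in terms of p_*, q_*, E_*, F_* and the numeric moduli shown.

dq_C1/dt = F_Sf1 - p_I1/8

b4 →J1  (source Se1 imposes e)
b5 →Sf1  (Sf1 (Sf) sets flow on bond)
b0 →J1  (J1: bond 5 brought flow, rest push out)
b2 →I1  (I1 integral (f out))
b1 →J2  (only one effort-in slot at J2)
b3 →J3  (common-f at J3 fixed by 1)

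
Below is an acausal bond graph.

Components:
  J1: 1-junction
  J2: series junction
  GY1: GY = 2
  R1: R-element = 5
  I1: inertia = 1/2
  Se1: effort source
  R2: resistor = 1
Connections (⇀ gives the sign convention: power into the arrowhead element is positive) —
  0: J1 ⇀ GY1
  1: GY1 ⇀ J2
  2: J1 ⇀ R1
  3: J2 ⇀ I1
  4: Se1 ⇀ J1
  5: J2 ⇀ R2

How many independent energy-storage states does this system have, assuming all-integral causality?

1  (I1 all integral)

bond 4 stroke at J1  (Se1 (Se) sets effort on bond)
bond 3 stroke at I1  (I1: I, integral causality)
bond 1 stroke at J2  (common-f at J2 fixed by 3)
bond 5 stroke at J2  (common-f at J2 fixed by 3)
bond 0 stroke at J1  (through GY1, causality inverts; strokes same side of GY1)
bond 2 stroke at R1  (only one flow-in slot at J1)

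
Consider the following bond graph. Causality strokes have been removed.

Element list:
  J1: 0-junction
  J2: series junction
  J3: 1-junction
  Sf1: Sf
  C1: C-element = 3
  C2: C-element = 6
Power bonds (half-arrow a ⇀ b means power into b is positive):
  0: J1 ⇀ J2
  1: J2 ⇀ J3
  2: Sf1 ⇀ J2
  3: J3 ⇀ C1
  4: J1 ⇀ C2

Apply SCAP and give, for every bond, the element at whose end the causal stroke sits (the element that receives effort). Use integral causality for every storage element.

bond 0 stroke at J2
bond 1 stroke at J2
bond 2 stroke at Sf1
bond 3 stroke at J3
bond 4 stroke at J1

#2 stroke at Sf1  (Sf1: flow source, stroke at near end)
#0 stroke at J2  (common-f at J2 fixed by 2)
#1 stroke at J2  (1-jn J2 has f-setter on 2)
#3 stroke at J3  (common-f at J3 fixed by 1)
#4 stroke at J1  (only one effort-in slot at J1)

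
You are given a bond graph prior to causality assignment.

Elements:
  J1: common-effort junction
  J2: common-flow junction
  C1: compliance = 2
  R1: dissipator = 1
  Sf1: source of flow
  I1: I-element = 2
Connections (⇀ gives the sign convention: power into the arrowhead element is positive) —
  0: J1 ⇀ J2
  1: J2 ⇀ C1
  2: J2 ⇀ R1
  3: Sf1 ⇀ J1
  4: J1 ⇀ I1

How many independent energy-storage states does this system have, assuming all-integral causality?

2  (C1, I1 all integral)

#3 →Sf1  (Sf1: flow source, stroke at near end)
#1 →J2  (C1 integral (e out))
#4 →I1  (I1 integral (f out))
#0 →J1  (only one effort-in slot at J1)
#2 →J2  (1-jn J2 has f-setter on 0)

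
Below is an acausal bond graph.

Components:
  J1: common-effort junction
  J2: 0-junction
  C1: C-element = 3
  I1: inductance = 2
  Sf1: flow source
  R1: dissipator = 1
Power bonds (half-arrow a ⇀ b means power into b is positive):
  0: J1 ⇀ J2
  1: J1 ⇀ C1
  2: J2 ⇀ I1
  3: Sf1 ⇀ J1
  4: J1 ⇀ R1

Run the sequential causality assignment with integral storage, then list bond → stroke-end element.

β0 stroke at J2
β1 stroke at J1
β2 stroke at I1
β3 stroke at Sf1
β4 stroke at R1

b3 stroke→Sf1  (source Sf1 imposes f)
b1 stroke→J1  (C1: C, integral causality)
b0 stroke→J2  (0-jn J1 has e-setter on 1)
b4 stroke→R1  (0-jn J1 has e-setter on 1)
b2 stroke→I1  (0-jn J2 has e-setter on 0)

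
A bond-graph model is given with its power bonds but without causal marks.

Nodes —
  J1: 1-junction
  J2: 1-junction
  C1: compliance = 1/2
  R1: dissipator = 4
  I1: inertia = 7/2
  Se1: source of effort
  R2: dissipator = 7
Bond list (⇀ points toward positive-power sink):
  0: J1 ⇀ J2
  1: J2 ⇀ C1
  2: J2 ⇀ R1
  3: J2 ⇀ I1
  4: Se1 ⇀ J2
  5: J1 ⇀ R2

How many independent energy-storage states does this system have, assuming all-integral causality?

2  (C1, I1 all integral)

β4 stroke at J2  (Se1 fixes effort; stroke away)
β1 stroke at J2  (C1 outputs effort q/C1)
β3 stroke at I1  (I1: I, integral causality)
β0 stroke at J2  (J2: bond 3 brought flow, rest push out)
β2 stroke at J2  (1-jn J2 has f-setter on 3)
β5 stroke at J1  (1-jn J1 has f-setter on 0)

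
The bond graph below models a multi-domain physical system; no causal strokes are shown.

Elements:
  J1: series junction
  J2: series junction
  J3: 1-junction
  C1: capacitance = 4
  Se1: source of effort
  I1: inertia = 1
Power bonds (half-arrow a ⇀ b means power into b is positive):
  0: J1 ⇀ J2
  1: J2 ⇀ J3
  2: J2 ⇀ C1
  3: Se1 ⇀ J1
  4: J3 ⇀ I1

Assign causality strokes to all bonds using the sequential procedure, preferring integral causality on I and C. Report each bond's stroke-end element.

bond 0 |J2
bond 1 |J3
bond 2 |J2
bond 3 |J1
bond 4 |I1

β3 →J1  (Se1: effort source, stroke at far end)
β0 →J2  (J1 needs exactly one f-in)
β2 →J2  (C1 integral (e out))
β1 →J3  (J2 needs exactly one f-in)
β4 →I1  (closing 1-jn rule on J3)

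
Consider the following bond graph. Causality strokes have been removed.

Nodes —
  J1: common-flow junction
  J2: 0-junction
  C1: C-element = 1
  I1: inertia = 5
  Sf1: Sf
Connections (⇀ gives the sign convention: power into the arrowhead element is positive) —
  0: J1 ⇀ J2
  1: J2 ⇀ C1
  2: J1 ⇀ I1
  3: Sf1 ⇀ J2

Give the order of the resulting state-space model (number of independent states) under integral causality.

2  (C1, I1 all integral)

β3 →Sf1  (Sf1: flow source, stroke at near end)
β1 →J2  (C1: C, integral causality)
β0 →J1  (J2 effort already set via bond 1)
β2 →I1  (J1: last free bond brings flow in)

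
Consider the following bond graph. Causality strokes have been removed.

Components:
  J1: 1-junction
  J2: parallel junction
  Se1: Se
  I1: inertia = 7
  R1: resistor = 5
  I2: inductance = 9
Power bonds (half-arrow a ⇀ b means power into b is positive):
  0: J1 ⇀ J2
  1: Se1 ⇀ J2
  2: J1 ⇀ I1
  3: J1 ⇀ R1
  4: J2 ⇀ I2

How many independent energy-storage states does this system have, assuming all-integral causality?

2  (I1, I2 all integral)

#1 stroke at J2  (Se1: effort source, stroke at far end)
#0 stroke at J1  (common-e at J2 fixed by 1)
#4 stroke at I2  (J2 effort already set via bond 1)
#2 stroke at I1  (prefer integral on I1)
#3 stroke at J1  (J1 flow already set via bond 2)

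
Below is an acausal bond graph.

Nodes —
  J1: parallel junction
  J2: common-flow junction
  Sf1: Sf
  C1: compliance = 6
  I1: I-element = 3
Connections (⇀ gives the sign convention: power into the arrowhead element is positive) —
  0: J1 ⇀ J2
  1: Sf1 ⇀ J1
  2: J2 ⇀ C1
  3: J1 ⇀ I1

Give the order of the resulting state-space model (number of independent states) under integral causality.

bond 1 |Sf1  (Sf1 fixes flow; stroke at Sf1)
bond 2 |J2  (C1 outputs effort q/C1)
bond 0 |J1  (closing 1-jn rule on J2)
bond 3 |I1  (common-e at J1 fixed by 0)

2  (C1, I1 all integral)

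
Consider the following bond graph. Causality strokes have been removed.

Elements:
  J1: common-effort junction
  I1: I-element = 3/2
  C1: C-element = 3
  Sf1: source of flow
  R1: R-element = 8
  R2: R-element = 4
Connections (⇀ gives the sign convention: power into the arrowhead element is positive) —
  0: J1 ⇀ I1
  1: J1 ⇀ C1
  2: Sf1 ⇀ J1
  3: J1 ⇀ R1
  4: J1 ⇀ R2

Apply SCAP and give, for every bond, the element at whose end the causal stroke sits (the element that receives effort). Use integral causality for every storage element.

#2 stroke at Sf1  (Sf1: flow source, stroke at near end)
#0 stroke at I1  (I1 outputs flow p/I1)
#1 stroke at J1  (C1 integral (e out))
#3 stroke at R1  (0-jn J1 has e-setter on 1)
#4 stroke at R2  (J1: bond 1 brought effort, rest push out)

#0 stroke→I1
#1 stroke→J1
#2 stroke→Sf1
#3 stroke→R1
#4 stroke→R2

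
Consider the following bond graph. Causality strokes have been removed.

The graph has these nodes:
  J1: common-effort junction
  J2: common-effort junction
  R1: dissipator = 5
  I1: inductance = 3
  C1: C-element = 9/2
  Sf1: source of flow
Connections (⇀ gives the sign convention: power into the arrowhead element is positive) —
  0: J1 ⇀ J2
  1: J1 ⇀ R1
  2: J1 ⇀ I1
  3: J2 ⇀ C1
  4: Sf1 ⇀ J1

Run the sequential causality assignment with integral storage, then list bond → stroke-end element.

bond 4 |Sf1  (Sf1 fixes flow; stroke at Sf1)
bond 2 |I1  (prefer integral on I1)
bond 3 |J2  (C1 outputs effort q/C1)
bond 0 |J1  (common-e at J2 fixed by 3)
bond 1 |R1  (common-e at J1 fixed by 0)

bond 0 →J1
bond 1 →R1
bond 2 →I1
bond 3 →J2
bond 4 →Sf1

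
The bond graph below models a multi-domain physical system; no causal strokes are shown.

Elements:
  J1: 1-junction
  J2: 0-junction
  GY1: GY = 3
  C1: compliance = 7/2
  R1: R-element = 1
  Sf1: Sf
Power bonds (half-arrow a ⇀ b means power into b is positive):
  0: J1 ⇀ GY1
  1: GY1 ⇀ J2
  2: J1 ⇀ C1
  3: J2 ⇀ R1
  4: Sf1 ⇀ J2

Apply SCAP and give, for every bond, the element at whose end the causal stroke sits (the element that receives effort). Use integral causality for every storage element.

b0 →GY1
b1 →GY1
b2 →J1
b3 →J2
b4 →Sf1

#4 stroke→Sf1  (Sf1: flow source, stroke at near end)
#2 stroke→J1  (C1: C, integral causality)
#0 stroke→GY1  (J1 needs exactly one f-in)
#1 stroke→GY1  (GY GY1: same side as bond 0)
#3 stroke→J2  (J2: last free bond brings effort in)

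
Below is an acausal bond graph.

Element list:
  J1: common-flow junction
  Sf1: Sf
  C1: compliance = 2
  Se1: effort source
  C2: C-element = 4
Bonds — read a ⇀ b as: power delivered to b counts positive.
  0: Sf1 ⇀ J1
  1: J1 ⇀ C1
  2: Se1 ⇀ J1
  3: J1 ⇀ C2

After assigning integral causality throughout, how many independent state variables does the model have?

2  (C1, C2 all integral)

β0 →Sf1  (Sf1 (Sf) sets flow on bond)
β2 →J1  (Se1 fixes effort; stroke away)
β1 →J1  (common-f at J1 fixed by 0)
β3 →J1  (1-jn J1 has f-setter on 0)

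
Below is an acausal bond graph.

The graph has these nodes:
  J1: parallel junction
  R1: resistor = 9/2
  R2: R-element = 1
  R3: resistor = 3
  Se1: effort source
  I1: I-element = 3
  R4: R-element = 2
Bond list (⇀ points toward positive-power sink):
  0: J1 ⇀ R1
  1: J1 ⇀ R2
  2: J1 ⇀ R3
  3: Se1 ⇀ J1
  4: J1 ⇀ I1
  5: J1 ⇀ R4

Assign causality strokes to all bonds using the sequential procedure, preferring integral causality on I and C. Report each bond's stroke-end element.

bond 3 |J1  (Se1 fixes effort; stroke away)
bond 0 |R1  (common-e at J1 fixed by 3)
bond 1 |R2  (common-e at J1 fixed by 3)
bond 2 |R3  (0-jn J1 has e-setter on 3)
bond 4 |I1  (common-e at J1 fixed by 3)
bond 5 |R4  (J1 effort already set via bond 3)

b0 →R1
b1 →R2
b2 →R3
b3 →J1
b4 →I1
b5 →R4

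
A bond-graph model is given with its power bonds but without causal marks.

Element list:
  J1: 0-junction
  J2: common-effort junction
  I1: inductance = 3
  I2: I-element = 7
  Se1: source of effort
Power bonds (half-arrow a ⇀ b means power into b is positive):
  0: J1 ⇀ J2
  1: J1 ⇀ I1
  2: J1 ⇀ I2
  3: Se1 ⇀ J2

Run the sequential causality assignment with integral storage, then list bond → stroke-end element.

β0 stroke at J1
β1 stroke at I1
β2 stroke at I2
β3 stroke at J2

bond 3 |J2  (Se1 (Se) sets effort on bond)
bond 0 |J1  (J2 effort already set via bond 3)
bond 1 |I1  (common-e at J1 fixed by 0)
bond 2 |I2  (common-e at J1 fixed by 0)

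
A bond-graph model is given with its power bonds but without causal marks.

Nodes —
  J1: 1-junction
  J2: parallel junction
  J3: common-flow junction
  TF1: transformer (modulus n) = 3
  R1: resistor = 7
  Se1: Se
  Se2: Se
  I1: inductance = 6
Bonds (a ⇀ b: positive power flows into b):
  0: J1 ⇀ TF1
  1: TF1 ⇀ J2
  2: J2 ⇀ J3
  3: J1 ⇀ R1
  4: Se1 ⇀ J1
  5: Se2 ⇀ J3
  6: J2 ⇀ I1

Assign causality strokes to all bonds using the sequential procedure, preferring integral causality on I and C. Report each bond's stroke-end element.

β0 stroke→J1
β1 stroke→TF1
β2 stroke→J2
β3 stroke→R1
β4 stroke→J1
β5 stroke→J3
β6 stroke→I1

#4 |J1  (Se1: effort source, stroke at far end)
#5 |J3  (Se2 fixes effort; stroke away)
#2 |J2  (only one flow-in slot at J3)
#1 |TF1  (J2 effort already set via bond 2)
#6 |I1  (J2: bond 2 brought effort, rest push out)
#0 |J1  (through TF1, causality passes straight; one stroke at TF1)
#3 |R1  (J1: last free bond brings flow in)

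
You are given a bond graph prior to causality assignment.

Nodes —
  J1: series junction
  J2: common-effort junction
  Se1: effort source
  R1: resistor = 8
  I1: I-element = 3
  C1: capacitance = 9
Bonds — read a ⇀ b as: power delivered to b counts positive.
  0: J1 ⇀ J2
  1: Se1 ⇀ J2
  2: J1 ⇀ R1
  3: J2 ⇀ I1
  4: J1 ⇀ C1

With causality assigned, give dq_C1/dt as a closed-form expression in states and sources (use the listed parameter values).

dq_C1/dt = -E_Se1/8 - q_C1/72

β1 |J2  (Se1: effort source, stroke at far end)
β0 |J1  (0-jn J2 has e-setter on 1)
β3 |I1  (common-e at J2 fixed by 1)
β4 |J1  (C1: C, integral causality)
β2 |R1  (J1: last free bond brings flow in)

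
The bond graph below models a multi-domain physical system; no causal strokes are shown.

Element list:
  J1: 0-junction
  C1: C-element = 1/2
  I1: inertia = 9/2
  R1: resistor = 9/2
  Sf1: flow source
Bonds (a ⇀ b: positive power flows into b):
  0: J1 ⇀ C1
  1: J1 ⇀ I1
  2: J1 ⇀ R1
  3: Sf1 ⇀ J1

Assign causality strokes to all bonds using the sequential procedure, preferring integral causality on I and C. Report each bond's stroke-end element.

b0 →J1
b1 →I1
b2 →R1
b3 →Sf1

β3 stroke at Sf1  (Sf1: flow source, stroke at near end)
β0 stroke at J1  (C1 integral (e out))
β1 stroke at I1  (common-e at J1 fixed by 0)
β2 stroke at R1  (J1 effort already set via bond 0)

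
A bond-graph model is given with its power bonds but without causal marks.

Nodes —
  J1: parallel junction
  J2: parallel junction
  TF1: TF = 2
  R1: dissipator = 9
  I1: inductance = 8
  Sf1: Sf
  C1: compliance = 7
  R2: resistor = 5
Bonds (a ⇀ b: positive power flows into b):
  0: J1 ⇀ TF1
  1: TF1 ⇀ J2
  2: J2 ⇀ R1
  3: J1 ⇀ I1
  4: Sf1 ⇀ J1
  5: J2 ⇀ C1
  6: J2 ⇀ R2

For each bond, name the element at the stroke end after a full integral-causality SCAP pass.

b0 |J1
b1 |TF1
b2 |R1
b3 |I1
b4 |Sf1
b5 |J2
b6 |R2

b4 stroke at Sf1  (Sf1: flow source, stroke at near end)
b3 stroke at I1  (I1 integral (f out))
b0 stroke at J1  (J1 needs exactly one e-in)
b1 stroke at TF1  (TF1 one-in-one-out from 0)
b5 stroke at J2  (C1: C, integral causality)
b2 stroke at R1  (J2 effort already set via bond 5)
b6 stroke at R2  (J2: bond 5 brought effort, rest push out)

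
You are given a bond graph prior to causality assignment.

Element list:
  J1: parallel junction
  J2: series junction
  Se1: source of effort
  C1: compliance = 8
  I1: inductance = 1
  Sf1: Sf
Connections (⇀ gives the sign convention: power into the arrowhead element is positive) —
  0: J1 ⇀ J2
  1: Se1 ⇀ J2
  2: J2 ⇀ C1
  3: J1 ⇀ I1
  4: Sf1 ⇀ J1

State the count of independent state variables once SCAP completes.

b1 stroke at J2  (Se1 fixes effort; stroke away)
b4 stroke at Sf1  (Sf1 fixes flow; stroke at Sf1)
b2 stroke at J2  (prefer integral on C1)
b0 stroke at J1  (only one flow-in slot at J2)
b3 stroke at I1  (0-jn J1 has e-setter on 0)

2  (C1, I1 all integral)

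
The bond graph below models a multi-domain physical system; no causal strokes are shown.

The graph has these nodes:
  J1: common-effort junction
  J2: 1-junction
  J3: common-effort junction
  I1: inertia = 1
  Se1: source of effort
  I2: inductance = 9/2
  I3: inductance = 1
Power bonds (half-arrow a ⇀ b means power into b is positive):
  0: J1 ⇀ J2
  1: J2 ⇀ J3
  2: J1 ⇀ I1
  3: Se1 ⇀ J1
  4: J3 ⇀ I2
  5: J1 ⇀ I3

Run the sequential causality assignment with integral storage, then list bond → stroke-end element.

β3 stroke→J1  (source Se1 imposes e)
β0 stroke→J2  (J1 effort already set via bond 3)
β2 stroke→I1  (J1 effort already set via bond 3)
β5 stroke→I3  (0-jn J1 has e-setter on 3)
β1 stroke→J3  (J2: last free bond brings flow in)
β4 stroke→I2  (J3 effort already set via bond 1)

#0 →J2
#1 →J3
#2 →I1
#3 →J1
#4 →I2
#5 →I3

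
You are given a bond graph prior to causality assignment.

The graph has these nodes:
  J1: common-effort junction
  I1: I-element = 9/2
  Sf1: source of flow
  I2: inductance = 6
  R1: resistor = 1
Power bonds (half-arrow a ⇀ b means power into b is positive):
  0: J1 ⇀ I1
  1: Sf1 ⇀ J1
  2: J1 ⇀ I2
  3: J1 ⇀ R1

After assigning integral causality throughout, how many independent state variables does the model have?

2  (I1, I2 all integral)

bond 1 stroke→Sf1  (Sf1 fixes flow; stroke at Sf1)
bond 0 stroke→I1  (I1: I, integral causality)
bond 2 stroke→I2  (I2: I, integral causality)
bond 3 stroke→J1  (J1 needs exactly one e-in)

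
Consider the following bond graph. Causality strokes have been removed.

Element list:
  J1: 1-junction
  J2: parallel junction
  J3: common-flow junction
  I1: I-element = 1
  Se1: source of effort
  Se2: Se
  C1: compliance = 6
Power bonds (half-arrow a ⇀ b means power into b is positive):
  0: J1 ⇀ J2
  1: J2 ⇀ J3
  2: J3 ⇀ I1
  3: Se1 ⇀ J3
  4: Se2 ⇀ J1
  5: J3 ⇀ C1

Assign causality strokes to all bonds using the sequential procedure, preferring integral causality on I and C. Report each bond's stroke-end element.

b3 stroke→J3  (Se1 (Se) sets effort on bond)
b4 stroke→J1  (Se2: effort source, stroke at far end)
b0 stroke→J2  (J1: last free bond brings flow in)
b1 stroke→J3  (J2 effort already set via bond 0)
b2 stroke→I1  (prefer integral on I1)
b5 stroke→J3  (J3 flow already set via bond 2)

b0 stroke→J2
b1 stroke→J3
b2 stroke→I1
b3 stroke→J3
b4 stroke→J1
b5 stroke→J3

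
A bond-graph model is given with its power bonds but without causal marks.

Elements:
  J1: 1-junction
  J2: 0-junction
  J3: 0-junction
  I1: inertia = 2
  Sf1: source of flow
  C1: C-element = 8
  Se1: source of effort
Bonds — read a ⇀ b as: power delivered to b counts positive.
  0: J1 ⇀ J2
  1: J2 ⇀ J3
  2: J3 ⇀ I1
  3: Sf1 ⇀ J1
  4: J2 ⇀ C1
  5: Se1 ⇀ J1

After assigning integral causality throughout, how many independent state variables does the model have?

bond 3 stroke→Sf1  (Sf1: flow source, stroke at near end)
bond 5 stroke→J1  (source Se1 imposes e)
bond 0 stroke→J1  (1-jn J1 has f-setter on 3)
bond 2 stroke→I1  (I1 integral (f out))
bond 1 stroke→J3  (J3 needs exactly one e-in)
bond 4 stroke→J2  (only one effort-in slot at J2)

2  (C1, I1 all integral)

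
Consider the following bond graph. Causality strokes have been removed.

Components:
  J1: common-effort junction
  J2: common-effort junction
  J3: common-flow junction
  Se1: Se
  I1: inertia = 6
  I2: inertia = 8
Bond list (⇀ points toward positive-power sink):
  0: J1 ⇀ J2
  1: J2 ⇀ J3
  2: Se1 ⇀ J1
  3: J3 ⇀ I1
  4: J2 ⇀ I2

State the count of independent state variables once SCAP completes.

2  (I1, I2 all integral)

b2 →J1  (source Se1 imposes e)
b0 →J2  (0-jn J1 has e-setter on 2)
b1 →J3  (J2 effort already set via bond 0)
b4 →I2  (J2 effort already set via bond 0)
b3 →I1  (closing 1-jn rule on J3)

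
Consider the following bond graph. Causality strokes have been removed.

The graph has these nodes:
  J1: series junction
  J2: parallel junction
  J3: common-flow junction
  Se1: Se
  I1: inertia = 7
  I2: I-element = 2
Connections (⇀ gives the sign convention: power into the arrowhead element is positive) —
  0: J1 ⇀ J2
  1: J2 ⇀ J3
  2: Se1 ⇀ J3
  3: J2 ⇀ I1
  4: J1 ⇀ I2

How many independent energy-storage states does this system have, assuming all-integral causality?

2  (I1, I2 all integral)

b2 →J3  (Se1 fixes effort; stroke away)
b1 →J2  (J3: last free bond brings flow in)
b0 →J1  (0-jn J2 has e-setter on 1)
b3 →I1  (J2 effort already set via bond 1)
b4 →I2  (only one flow-in slot at J1)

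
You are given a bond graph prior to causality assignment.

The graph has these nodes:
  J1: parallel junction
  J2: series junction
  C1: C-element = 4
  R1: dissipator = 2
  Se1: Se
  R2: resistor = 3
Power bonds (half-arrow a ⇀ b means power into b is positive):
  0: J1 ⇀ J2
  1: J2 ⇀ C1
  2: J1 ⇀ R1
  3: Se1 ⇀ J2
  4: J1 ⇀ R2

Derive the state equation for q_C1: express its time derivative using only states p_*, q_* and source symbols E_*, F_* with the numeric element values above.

dq_C1/dt = 5*E_Se1/6 - 5*q_C1/24

b3 →J2  (Se1 fixes effort; stroke away)
b1 →J2  (prefer integral on C1)
b0 →J1  (J2 needs exactly one f-in)
b2 →R1  (J1: bond 0 brought effort, rest push out)
b4 →R2  (0-jn J1 has e-setter on 0)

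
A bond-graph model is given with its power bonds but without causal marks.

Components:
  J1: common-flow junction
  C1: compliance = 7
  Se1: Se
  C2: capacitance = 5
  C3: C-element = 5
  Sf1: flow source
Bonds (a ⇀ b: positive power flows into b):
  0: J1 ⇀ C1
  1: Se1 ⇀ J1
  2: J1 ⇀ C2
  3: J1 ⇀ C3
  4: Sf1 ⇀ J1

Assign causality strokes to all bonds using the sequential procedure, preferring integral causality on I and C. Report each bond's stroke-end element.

b1 stroke→J1  (Se1 (Se) sets effort on bond)
b4 stroke→Sf1  (Sf1 fixes flow; stroke at Sf1)
b0 stroke→J1  (J1 flow already set via bond 4)
b2 stroke→J1  (common-f at J1 fixed by 4)
b3 stroke→J1  (common-f at J1 fixed by 4)

β0 stroke→J1
β1 stroke→J1
β2 stroke→J1
β3 stroke→J1
β4 stroke→Sf1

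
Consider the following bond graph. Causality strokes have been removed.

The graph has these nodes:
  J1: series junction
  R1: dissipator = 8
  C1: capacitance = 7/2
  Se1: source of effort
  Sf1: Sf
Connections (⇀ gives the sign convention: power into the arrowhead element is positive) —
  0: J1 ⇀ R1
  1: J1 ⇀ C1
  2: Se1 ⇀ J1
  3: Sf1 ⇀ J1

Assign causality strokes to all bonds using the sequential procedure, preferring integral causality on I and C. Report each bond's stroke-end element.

β0 |J1
β1 |J1
β2 |J1
β3 |Sf1

β2 →J1  (Se1 fixes effort; stroke away)
β3 →Sf1  (Sf1 (Sf) sets flow on bond)
β0 →J1  (J1: bond 3 brought flow, rest push out)
β1 →J1  (common-f at J1 fixed by 3)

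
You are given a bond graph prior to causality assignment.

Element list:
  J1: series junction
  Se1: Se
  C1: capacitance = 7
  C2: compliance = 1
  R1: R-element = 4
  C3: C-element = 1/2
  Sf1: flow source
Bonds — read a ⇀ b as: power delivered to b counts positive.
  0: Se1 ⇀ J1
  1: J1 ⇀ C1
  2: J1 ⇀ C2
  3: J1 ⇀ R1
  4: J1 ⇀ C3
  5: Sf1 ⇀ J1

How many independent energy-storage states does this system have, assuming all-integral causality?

bond 0 stroke at J1  (Se1 fixes effort; stroke away)
bond 5 stroke at Sf1  (Sf1 fixes flow; stroke at Sf1)
bond 1 stroke at J1  (J1 flow already set via bond 5)
bond 2 stroke at J1  (J1 flow already set via bond 5)
bond 3 stroke at J1  (common-f at J1 fixed by 5)
bond 4 stroke at J1  (1-jn J1 has f-setter on 5)

3  (C1, C2, C3 all integral)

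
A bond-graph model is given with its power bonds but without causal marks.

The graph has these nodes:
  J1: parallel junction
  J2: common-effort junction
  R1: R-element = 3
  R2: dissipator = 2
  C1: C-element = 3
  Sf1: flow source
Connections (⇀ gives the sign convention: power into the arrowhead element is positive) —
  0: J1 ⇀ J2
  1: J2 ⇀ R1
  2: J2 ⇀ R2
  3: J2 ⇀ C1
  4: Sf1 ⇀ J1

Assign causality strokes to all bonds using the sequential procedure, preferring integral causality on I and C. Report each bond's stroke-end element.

β0 |J1
β1 |R1
β2 |R2
β3 |J2
β4 |Sf1

β4 stroke→Sf1  (Sf1 fixes flow; stroke at Sf1)
β0 stroke→J1  (only one effort-in slot at J1)
β3 stroke→J2  (C1 outputs effort q/C1)
β1 stroke→R1  (J2: bond 3 brought effort, rest push out)
β2 stroke→R2  (J2 effort already set via bond 3)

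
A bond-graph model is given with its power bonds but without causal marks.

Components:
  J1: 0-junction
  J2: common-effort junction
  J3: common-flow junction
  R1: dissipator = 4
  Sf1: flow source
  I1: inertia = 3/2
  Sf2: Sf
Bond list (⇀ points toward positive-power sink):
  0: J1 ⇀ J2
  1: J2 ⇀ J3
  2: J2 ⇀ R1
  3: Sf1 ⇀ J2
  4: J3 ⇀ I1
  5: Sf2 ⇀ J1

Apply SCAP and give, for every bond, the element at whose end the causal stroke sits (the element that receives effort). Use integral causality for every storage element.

#3 stroke→Sf1  (Sf1 (Sf) sets flow on bond)
#5 stroke→Sf2  (Sf2 fixes flow; stroke at Sf2)
#0 stroke→J1  (closing 0-jn rule on J1)
#4 stroke→I1  (I1: I, integral causality)
#1 stroke→J3  (common-f at J3 fixed by 4)
#2 stroke→J2  (closing 0-jn rule on J2)

#0 stroke at J1
#1 stroke at J3
#2 stroke at J2
#3 stroke at Sf1
#4 stroke at I1
#5 stroke at Sf2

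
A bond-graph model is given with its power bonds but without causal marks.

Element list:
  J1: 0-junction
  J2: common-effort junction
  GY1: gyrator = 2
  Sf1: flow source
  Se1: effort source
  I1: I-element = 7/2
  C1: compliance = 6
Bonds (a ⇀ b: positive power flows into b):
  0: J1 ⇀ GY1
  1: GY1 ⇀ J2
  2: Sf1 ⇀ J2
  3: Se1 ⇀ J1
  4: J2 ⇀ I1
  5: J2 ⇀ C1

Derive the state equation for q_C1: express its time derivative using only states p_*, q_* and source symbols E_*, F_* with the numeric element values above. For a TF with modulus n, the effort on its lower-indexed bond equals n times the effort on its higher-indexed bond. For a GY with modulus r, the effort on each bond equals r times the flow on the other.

dq_C1/dt = E_Se1/2 + F_Sf1 - 2*p_I1/7

bond 2 →Sf1  (Sf1 (Sf) sets flow on bond)
bond 3 →J1  (source Se1 imposes e)
bond 0 →GY1  (common-e at J1 fixed by 3)
bond 1 →GY1  (GY1: gyrator matches bond 0)
bond 4 →I1  (I1 integral (f out))
bond 5 →J2  (J2 needs exactly one e-in)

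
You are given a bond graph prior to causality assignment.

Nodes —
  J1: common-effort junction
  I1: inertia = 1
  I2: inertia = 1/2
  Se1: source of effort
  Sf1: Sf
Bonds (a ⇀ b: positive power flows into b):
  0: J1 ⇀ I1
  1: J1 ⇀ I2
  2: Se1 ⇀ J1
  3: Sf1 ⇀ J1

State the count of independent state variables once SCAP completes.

2  (I1, I2 all integral)

β2 →J1  (source Se1 imposes e)
β3 →Sf1  (Sf1: flow source, stroke at near end)
β0 →I1  (J1 effort already set via bond 2)
β1 →I2  (J1: bond 2 brought effort, rest push out)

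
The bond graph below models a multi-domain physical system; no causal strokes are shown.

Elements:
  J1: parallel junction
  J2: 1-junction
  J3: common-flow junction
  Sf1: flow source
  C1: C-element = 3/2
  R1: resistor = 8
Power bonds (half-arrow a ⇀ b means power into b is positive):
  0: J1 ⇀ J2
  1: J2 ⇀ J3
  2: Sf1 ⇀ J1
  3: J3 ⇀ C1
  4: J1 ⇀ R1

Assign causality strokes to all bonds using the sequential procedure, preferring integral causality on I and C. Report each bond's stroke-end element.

β2 stroke at Sf1  (Sf1: flow source, stroke at near end)
β3 stroke at J3  (prefer integral on C1)
β1 stroke at J2  (J3 needs exactly one f-in)
β0 stroke at J1  (closing 1-jn rule on J2)
β4 stroke at R1  (common-e at J1 fixed by 0)

bond 0 stroke→J1
bond 1 stroke→J2
bond 2 stroke→Sf1
bond 3 stroke→J3
bond 4 stroke→R1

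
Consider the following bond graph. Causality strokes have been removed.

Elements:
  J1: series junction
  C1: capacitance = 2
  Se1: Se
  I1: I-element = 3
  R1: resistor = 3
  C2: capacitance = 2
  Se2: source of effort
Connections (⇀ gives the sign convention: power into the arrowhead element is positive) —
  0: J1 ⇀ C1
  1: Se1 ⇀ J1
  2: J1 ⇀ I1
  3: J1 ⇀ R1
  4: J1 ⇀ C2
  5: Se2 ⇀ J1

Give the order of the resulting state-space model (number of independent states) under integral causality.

β1 stroke→J1  (source Se1 imposes e)
β5 stroke→J1  (Se2: effort source, stroke at far end)
β0 stroke→J1  (C1 integral (e out))
β2 stroke→I1  (I1: I, integral causality)
β3 stroke→J1  (common-f at J1 fixed by 2)
β4 stroke→J1  (J1 flow already set via bond 2)

3  (C1, C2, I1 all integral)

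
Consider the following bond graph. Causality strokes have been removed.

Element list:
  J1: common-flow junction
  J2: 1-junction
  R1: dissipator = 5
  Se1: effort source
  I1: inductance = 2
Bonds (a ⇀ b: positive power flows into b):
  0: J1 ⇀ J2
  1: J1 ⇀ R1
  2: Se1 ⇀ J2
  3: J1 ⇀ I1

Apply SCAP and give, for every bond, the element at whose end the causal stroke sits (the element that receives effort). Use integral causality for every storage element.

b0 stroke→J1
b1 stroke→J1
b2 stroke→J2
b3 stroke→I1

#2 stroke→J2  (Se1 fixes effort; stroke away)
#0 stroke→J1  (closing 1-jn rule on J2)
#3 stroke→I1  (prefer integral on I1)
#1 stroke→J1  (J1: bond 3 brought flow, rest push out)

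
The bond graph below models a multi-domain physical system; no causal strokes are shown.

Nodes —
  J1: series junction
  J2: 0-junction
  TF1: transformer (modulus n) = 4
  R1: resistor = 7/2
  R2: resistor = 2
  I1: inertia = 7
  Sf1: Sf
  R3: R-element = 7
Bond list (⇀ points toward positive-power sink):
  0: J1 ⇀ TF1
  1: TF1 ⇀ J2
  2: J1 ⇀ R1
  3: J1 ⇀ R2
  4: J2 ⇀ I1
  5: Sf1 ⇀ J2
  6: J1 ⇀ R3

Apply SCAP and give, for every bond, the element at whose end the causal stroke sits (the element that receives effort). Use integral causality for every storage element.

b0 |TF1
b1 |J2
b2 |J1
b3 |J1
b4 |I1
b5 |Sf1
b6 |J1

β5 stroke→Sf1  (Sf1 fixes flow; stroke at Sf1)
β4 stroke→I1  (I1: I, integral causality)
β1 stroke→J2  (only one effort-in slot at J2)
β0 stroke→TF1  (TF1 one-in-one-out from 1)
β2 stroke→J1  (common-f at J1 fixed by 0)
β3 stroke→J1  (1-jn J1 has f-setter on 0)
β6 stroke→J1  (1-jn J1 has f-setter on 0)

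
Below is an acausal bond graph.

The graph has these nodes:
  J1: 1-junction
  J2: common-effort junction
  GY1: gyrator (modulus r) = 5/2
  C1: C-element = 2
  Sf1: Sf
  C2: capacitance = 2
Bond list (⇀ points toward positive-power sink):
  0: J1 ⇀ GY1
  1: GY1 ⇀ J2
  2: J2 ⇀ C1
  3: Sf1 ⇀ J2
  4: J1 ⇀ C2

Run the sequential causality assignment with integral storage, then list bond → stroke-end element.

b3 →Sf1  (Sf1: flow source, stroke at near end)
b2 →J2  (C1 integral (e out))
b1 →GY1  (J2: bond 2 brought effort, rest push out)
b0 →GY1  (through GY1, causality inverts; strokes same side of GY1)
b4 →J1  (J1: bond 0 brought flow, rest push out)

b0 →GY1
b1 →GY1
b2 →J2
b3 →Sf1
b4 →J1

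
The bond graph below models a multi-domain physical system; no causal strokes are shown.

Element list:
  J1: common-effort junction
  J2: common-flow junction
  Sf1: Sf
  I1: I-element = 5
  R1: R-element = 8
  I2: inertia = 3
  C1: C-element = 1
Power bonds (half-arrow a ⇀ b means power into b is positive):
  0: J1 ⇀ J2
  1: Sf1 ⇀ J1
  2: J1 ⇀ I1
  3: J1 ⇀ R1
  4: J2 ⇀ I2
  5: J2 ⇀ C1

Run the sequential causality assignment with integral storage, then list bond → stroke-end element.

β0 |J2
β1 |Sf1
β2 |I1
β3 |J1
β4 |I2
β5 |J2

β1 stroke→Sf1  (Sf1 (Sf) sets flow on bond)
β2 stroke→I1  (prefer integral on I1)
β4 stroke→I2  (I2 outputs flow p/I2)
β0 stroke→J2  (J2 flow already set via bond 4)
β5 stroke→J2  (J2: bond 4 brought flow, rest push out)
β3 stroke→J1  (J1 needs exactly one e-in)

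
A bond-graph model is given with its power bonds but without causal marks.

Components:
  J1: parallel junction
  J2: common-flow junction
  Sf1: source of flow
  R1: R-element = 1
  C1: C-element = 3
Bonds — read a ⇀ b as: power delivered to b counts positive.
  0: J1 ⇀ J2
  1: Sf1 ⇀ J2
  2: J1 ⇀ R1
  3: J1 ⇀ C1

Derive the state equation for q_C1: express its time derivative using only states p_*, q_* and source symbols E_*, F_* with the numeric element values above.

dq_C1/dt = -F_Sf1 - q_C1/3

β1 stroke at Sf1  (source Sf1 imposes f)
β0 stroke at J2  (J2 flow already set via bond 1)
β3 stroke at J1  (prefer integral on C1)
β2 stroke at R1  (0-jn J1 has e-setter on 3)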